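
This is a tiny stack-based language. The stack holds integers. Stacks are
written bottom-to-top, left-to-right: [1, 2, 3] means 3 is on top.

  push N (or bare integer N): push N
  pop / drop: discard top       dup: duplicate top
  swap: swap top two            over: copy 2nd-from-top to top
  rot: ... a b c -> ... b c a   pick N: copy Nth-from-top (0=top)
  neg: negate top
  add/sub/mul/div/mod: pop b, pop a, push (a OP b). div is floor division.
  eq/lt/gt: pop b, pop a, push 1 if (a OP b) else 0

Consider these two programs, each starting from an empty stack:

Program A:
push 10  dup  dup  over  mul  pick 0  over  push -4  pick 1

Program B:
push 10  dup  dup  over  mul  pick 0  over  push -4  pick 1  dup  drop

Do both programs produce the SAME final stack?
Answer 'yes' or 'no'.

Answer: yes

Derivation:
Program A trace:
  After 'push 10': [10]
  After 'dup': [10, 10]
  After 'dup': [10, 10, 10]
  After 'over': [10, 10, 10, 10]
  After 'mul': [10, 10, 100]
  After 'pick 0': [10, 10, 100, 100]
  After 'over': [10, 10, 100, 100, 100]
  After 'push -4': [10, 10, 100, 100, 100, -4]
  After 'pick 1': [10, 10, 100, 100, 100, -4, 100]
Program A final stack: [10, 10, 100, 100, 100, -4, 100]

Program B trace:
  After 'push 10': [10]
  After 'dup': [10, 10]
  After 'dup': [10, 10, 10]
  After 'over': [10, 10, 10, 10]
  After 'mul': [10, 10, 100]
  After 'pick 0': [10, 10, 100, 100]
  After 'over': [10, 10, 100, 100, 100]
  After 'push -4': [10, 10, 100, 100, 100, -4]
  After 'pick 1': [10, 10, 100, 100, 100, -4, 100]
  After 'dup': [10, 10, 100, 100, 100, -4, 100, 100]
  After 'drop': [10, 10, 100, 100, 100, -4, 100]
Program B final stack: [10, 10, 100, 100, 100, -4, 100]
Same: yes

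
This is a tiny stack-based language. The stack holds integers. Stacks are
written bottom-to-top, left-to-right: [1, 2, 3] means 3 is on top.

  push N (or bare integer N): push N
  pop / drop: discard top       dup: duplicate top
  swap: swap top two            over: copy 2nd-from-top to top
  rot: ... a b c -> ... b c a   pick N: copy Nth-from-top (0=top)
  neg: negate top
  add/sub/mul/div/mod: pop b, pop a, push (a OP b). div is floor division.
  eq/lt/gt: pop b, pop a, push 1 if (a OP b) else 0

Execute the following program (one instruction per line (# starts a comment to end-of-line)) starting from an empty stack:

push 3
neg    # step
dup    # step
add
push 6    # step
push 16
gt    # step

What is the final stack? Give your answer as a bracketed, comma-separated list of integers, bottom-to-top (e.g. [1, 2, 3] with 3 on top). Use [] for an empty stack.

Answer: [-6, 0]

Derivation:
After 'push 3': [3]
After 'neg': [-3]
After 'dup': [-3, -3]
After 'add': [-6]
After 'push 6': [-6, 6]
After 'push 16': [-6, 6, 16]
After 'gt': [-6, 0]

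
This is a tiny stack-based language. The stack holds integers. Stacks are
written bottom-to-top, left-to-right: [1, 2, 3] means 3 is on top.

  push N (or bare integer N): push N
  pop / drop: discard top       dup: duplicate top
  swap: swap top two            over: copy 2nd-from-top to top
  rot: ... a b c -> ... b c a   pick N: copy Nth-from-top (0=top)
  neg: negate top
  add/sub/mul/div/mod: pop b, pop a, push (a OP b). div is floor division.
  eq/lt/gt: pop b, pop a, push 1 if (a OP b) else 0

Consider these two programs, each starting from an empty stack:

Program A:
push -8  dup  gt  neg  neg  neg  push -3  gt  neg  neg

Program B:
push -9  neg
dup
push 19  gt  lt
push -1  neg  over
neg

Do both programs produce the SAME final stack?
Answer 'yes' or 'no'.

Program A trace:
  After 'push -8': [-8]
  After 'dup': [-8, -8]
  After 'gt': [0]
  After 'neg': [0]
  After 'neg': [0]
  After 'neg': [0]
  After 'push -3': [0, -3]
  After 'gt': [1]
  After 'neg': [-1]
  After 'neg': [1]
Program A final stack: [1]

Program B trace:
  After 'push -9': [-9]
  After 'neg': [9]
  After 'dup': [9, 9]
  After 'push 19': [9, 9, 19]
  After 'gt': [9, 0]
  After 'lt': [0]
  After 'push -1': [0, -1]
  After 'neg': [0, 1]
  After 'over': [0, 1, 0]
  After 'neg': [0, 1, 0]
Program B final stack: [0, 1, 0]
Same: no

Answer: no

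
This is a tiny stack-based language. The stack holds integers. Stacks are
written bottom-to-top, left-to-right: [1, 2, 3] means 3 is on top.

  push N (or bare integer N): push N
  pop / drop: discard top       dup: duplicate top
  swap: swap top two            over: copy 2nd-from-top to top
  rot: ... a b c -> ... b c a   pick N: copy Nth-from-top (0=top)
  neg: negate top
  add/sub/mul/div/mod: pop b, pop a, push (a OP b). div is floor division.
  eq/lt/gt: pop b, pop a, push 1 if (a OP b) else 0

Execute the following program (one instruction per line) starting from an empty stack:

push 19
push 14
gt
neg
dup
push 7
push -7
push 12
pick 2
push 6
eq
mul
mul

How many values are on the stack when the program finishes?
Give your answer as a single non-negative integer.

Answer: 4

Derivation:
After 'push 19': stack = [19] (depth 1)
After 'push 14': stack = [19, 14] (depth 2)
After 'gt': stack = [1] (depth 1)
After 'neg': stack = [-1] (depth 1)
After 'dup': stack = [-1, -1] (depth 2)
After 'push 7': stack = [-1, -1, 7] (depth 3)
After 'push -7': stack = [-1, -1, 7, -7] (depth 4)
After 'push 12': stack = [-1, -1, 7, -7, 12] (depth 5)
After 'pick 2': stack = [-1, -1, 7, -7, 12, 7] (depth 6)
After 'push 6': stack = [-1, -1, 7, -7, 12, 7, 6] (depth 7)
After 'eq': stack = [-1, -1, 7, -7, 12, 0] (depth 6)
After 'mul': stack = [-1, -1, 7, -7, 0] (depth 5)
After 'mul': stack = [-1, -1, 7, 0] (depth 4)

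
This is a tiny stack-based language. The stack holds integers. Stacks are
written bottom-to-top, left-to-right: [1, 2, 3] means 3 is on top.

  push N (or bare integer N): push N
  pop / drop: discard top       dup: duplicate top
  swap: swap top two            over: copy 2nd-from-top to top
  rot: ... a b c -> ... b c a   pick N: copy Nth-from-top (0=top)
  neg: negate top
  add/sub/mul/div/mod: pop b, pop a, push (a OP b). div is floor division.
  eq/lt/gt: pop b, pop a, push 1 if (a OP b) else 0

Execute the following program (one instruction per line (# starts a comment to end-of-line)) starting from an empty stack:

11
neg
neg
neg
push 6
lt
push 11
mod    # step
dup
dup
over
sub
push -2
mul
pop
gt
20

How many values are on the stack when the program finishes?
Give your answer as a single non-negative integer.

Answer: 2

Derivation:
After 'push 11': stack = [11] (depth 1)
After 'neg': stack = [-11] (depth 1)
After 'neg': stack = [11] (depth 1)
After 'neg': stack = [-11] (depth 1)
After 'push 6': stack = [-11, 6] (depth 2)
After 'lt': stack = [1] (depth 1)
After 'push 11': stack = [1, 11] (depth 2)
After 'mod': stack = [1] (depth 1)
After 'dup': stack = [1, 1] (depth 2)
After 'dup': stack = [1, 1, 1] (depth 3)
After 'over': stack = [1, 1, 1, 1] (depth 4)
After 'sub': stack = [1, 1, 0] (depth 3)
After 'push -2': stack = [1, 1, 0, -2] (depth 4)
After 'mul': stack = [1, 1, 0] (depth 3)
After 'pop': stack = [1, 1] (depth 2)
After 'gt': stack = [0] (depth 1)
After 'push 20': stack = [0, 20] (depth 2)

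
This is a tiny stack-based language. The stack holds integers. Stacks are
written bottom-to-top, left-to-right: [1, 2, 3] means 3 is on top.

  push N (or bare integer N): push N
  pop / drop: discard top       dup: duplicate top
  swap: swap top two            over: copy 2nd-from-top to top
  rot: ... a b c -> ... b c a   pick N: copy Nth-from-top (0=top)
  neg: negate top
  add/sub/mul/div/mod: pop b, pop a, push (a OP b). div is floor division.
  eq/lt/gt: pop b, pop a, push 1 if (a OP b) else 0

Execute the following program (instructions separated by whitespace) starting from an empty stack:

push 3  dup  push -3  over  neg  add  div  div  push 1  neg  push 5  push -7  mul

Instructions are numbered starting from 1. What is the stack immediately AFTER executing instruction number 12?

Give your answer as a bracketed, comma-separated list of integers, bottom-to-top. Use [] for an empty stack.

Answer: [-3, -1, 5, -7]

Derivation:
Step 1 ('push 3'): [3]
Step 2 ('dup'): [3, 3]
Step 3 ('push -3'): [3, 3, -3]
Step 4 ('over'): [3, 3, -3, 3]
Step 5 ('neg'): [3, 3, -3, -3]
Step 6 ('add'): [3, 3, -6]
Step 7 ('div'): [3, -1]
Step 8 ('div'): [-3]
Step 9 ('push 1'): [-3, 1]
Step 10 ('neg'): [-3, -1]
Step 11 ('push 5'): [-3, -1, 5]
Step 12 ('push -7'): [-3, -1, 5, -7]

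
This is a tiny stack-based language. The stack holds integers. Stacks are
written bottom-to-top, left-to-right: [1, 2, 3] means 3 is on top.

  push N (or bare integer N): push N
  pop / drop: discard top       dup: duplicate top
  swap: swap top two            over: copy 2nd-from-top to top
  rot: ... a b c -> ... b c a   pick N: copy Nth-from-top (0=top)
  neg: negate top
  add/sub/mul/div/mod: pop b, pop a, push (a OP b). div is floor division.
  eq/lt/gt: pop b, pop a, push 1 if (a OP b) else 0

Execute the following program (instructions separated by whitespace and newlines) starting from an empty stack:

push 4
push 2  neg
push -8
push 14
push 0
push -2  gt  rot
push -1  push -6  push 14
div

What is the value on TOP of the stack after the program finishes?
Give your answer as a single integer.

After 'push 4': [4]
After 'push 2': [4, 2]
After 'neg': [4, -2]
After 'push -8': [4, -2, -8]
After 'push 14': [4, -2, -8, 14]
After 'push 0': [4, -2, -8, 14, 0]
After 'push -2': [4, -2, -8, 14, 0, -2]
After 'gt': [4, -2, -8, 14, 1]
After 'rot': [4, -2, 14, 1, -8]
After 'push -1': [4, -2, 14, 1, -8, -1]
After 'push -6': [4, -2, 14, 1, -8, -1, -6]
After 'push 14': [4, -2, 14, 1, -8, -1, -6, 14]
After 'div': [4, -2, 14, 1, -8, -1, -1]

Answer: -1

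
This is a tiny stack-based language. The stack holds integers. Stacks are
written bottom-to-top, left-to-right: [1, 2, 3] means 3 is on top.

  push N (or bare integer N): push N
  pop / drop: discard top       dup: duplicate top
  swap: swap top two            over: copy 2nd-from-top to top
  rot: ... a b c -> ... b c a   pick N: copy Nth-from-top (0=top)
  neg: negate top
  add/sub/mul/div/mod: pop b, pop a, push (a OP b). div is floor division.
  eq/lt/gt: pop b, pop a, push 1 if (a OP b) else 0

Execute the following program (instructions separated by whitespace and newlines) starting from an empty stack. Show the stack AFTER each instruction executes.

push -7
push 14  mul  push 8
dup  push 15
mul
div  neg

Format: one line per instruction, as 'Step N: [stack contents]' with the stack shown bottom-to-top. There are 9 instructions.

Step 1: [-7]
Step 2: [-7, 14]
Step 3: [-98]
Step 4: [-98, 8]
Step 5: [-98, 8, 8]
Step 6: [-98, 8, 8, 15]
Step 7: [-98, 8, 120]
Step 8: [-98, 0]
Step 9: [-98, 0]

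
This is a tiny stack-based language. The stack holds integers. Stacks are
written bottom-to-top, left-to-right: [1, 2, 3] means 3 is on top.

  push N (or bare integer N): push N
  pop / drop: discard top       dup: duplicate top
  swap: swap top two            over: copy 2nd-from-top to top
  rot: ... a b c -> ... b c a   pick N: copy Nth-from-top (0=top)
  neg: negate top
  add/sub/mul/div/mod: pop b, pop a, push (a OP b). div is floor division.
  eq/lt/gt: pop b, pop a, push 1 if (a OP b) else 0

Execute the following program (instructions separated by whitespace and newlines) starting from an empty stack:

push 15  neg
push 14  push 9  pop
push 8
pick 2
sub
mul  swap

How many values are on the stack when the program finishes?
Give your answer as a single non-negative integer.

After 'push 15': stack = [15] (depth 1)
After 'neg': stack = [-15] (depth 1)
After 'push 14': stack = [-15, 14] (depth 2)
After 'push 9': stack = [-15, 14, 9] (depth 3)
After 'pop': stack = [-15, 14] (depth 2)
After 'push 8': stack = [-15, 14, 8] (depth 3)
After 'pick 2': stack = [-15, 14, 8, -15] (depth 4)
After 'sub': stack = [-15, 14, 23] (depth 3)
After 'mul': stack = [-15, 322] (depth 2)
After 'swap': stack = [322, -15] (depth 2)

Answer: 2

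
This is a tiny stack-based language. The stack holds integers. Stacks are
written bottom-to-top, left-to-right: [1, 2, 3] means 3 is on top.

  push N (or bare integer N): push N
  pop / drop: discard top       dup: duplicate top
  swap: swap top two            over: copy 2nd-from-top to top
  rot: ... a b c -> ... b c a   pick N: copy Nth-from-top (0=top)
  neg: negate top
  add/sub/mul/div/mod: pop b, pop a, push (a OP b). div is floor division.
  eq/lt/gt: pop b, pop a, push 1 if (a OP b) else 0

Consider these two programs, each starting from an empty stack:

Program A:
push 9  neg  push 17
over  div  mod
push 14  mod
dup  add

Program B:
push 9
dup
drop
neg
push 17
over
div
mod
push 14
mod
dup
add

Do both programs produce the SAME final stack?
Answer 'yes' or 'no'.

Answer: yes

Derivation:
Program A trace:
  After 'push 9': [9]
  After 'neg': [-9]
  After 'push 17': [-9, 17]
  After 'over': [-9, 17, -9]
  After 'div': [-9, -2]
  After 'mod': [-1]
  After 'push 14': [-1, 14]
  After 'mod': [13]
  After 'dup': [13, 13]
  After 'add': [26]
Program A final stack: [26]

Program B trace:
  After 'push 9': [9]
  After 'dup': [9, 9]
  After 'drop': [9]
  After 'neg': [-9]
  After 'push 17': [-9, 17]
  After 'over': [-9, 17, -9]
  After 'div': [-9, -2]
  After 'mod': [-1]
  After 'push 14': [-1, 14]
  After 'mod': [13]
  After 'dup': [13, 13]
  After 'add': [26]
Program B final stack: [26]
Same: yes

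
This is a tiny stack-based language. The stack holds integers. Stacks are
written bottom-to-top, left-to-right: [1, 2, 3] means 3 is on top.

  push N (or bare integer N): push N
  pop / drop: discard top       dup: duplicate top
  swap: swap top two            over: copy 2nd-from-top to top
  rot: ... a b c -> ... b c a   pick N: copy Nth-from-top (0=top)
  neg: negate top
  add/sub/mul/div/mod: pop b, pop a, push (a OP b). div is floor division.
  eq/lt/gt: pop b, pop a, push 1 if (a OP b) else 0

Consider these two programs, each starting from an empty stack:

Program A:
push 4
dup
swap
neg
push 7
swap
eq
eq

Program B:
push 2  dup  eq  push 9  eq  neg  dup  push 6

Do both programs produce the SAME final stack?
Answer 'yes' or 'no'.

Program A trace:
  After 'push 4': [4]
  After 'dup': [4, 4]
  After 'swap': [4, 4]
  After 'neg': [4, -4]
  After 'push 7': [4, -4, 7]
  After 'swap': [4, 7, -4]
  After 'eq': [4, 0]
  After 'eq': [0]
Program A final stack: [0]

Program B trace:
  After 'push 2': [2]
  After 'dup': [2, 2]
  After 'eq': [1]
  After 'push 9': [1, 9]
  After 'eq': [0]
  After 'neg': [0]
  After 'dup': [0, 0]
  After 'push 6': [0, 0, 6]
Program B final stack: [0, 0, 6]
Same: no

Answer: no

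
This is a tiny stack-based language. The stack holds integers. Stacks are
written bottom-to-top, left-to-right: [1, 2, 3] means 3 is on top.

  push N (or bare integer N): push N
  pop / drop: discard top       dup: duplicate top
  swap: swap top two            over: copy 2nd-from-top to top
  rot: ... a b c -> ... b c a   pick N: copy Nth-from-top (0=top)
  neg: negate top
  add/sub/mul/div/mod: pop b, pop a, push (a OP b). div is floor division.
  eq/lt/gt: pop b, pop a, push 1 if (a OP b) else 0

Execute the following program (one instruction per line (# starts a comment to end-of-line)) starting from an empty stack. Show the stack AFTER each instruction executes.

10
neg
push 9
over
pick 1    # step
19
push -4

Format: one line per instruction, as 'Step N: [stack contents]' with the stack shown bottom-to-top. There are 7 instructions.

Step 1: [10]
Step 2: [-10]
Step 3: [-10, 9]
Step 4: [-10, 9, -10]
Step 5: [-10, 9, -10, 9]
Step 6: [-10, 9, -10, 9, 19]
Step 7: [-10, 9, -10, 9, 19, -4]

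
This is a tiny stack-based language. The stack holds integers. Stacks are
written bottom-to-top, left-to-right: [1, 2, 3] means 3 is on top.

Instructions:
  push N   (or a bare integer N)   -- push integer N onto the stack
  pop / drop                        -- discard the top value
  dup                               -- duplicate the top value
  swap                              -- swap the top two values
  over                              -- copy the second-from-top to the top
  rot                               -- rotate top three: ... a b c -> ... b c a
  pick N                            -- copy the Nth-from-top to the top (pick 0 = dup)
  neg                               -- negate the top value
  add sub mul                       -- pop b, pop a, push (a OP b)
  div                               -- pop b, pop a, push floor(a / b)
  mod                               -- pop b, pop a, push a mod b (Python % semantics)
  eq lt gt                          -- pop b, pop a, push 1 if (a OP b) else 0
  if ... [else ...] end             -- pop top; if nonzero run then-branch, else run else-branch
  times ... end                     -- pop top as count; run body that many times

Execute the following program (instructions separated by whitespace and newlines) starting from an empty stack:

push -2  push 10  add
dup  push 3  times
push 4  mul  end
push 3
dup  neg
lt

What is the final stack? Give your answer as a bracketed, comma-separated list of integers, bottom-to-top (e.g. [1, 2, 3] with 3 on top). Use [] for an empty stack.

After 'push -2': [-2]
After 'push 10': [-2, 10]
After 'add': [8]
After 'dup': [8, 8]
After 'push 3': [8, 8, 3]
After 'times': [8, 8]
After 'push 4': [8, 8, 4]
After 'mul': [8, 32]
After 'push 4': [8, 32, 4]
After 'mul': [8, 128]
After 'push 4': [8, 128, 4]
After 'mul': [8, 512]
After 'push 3': [8, 512, 3]
After 'dup': [8, 512, 3, 3]
After 'neg': [8, 512, 3, -3]
After 'lt': [8, 512, 0]

Answer: [8, 512, 0]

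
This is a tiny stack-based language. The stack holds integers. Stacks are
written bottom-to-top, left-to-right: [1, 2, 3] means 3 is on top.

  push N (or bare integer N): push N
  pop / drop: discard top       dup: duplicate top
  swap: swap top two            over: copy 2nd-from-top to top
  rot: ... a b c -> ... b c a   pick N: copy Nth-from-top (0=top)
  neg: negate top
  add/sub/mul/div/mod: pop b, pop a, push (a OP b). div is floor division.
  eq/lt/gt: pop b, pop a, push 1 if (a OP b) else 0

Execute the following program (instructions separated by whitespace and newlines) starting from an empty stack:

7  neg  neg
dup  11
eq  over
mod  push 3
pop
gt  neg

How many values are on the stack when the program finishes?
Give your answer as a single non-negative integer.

Answer: 1

Derivation:
After 'push 7': stack = [7] (depth 1)
After 'neg': stack = [-7] (depth 1)
After 'neg': stack = [7] (depth 1)
After 'dup': stack = [7, 7] (depth 2)
After 'push 11': stack = [7, 7, 11] (depth 3)
After 'eq': stack = [7, 0] (depth 2)
After 'over': stack = [7, 0, 7] (depth 3)
After 'mod': stack = [7, 0] (depth 2)
After 'push 3': stack = [7, 0, 3] (depth 3)
After 'pop': stack = [7, 0] (depth 2)
After 'gt': stack = [1] (depth 1)
After 'neg': stack = [-1] (depth 1)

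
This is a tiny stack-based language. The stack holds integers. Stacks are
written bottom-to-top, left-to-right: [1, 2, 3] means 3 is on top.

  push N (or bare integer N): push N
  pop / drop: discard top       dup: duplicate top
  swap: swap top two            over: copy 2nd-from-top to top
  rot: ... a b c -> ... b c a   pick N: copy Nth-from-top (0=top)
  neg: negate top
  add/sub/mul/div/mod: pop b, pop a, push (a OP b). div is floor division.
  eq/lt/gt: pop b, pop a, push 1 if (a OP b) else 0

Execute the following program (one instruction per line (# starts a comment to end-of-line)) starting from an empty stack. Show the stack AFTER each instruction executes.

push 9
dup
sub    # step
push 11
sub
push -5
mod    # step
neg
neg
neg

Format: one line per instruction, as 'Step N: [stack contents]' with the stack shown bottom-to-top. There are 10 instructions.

Step 1: [9]
Step 2: [9, 9]
Step 3: [0]
Step 4: [0, 11]
Step 5: [-11]
Step 6: [-11, -5]
Step 7: [-1]
Step 8: [1]
Step 9: [-1]
Step 10: [1]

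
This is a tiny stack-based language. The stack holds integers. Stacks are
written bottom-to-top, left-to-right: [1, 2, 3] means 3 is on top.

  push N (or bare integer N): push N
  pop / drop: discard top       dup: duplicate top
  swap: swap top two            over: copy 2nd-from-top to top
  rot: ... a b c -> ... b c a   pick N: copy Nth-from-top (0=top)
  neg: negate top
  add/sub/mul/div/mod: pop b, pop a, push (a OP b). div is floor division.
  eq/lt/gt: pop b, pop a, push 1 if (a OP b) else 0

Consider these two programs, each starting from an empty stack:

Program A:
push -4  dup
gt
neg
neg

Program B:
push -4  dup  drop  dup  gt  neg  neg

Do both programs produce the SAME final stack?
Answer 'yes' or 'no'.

Answer: yes

Derivation:
Program A trace:
  After 'push -4': [-4]
  After 'dup': [-4, -4]
  After 'gt': [0]
  After 'neg': [0]
  After 'neg': [0]
Program A final stack: [0]

Program B trace:
  After 'push -4': [-4]
  After 'dup': [-4, -4]
  After 'drop': [-4]
  After 'dup': [-4, -4]
  After 'gt': [0]
  After 'neg': [0]
  After 'neg': [0]
Program B final stack: [0]
Same: yes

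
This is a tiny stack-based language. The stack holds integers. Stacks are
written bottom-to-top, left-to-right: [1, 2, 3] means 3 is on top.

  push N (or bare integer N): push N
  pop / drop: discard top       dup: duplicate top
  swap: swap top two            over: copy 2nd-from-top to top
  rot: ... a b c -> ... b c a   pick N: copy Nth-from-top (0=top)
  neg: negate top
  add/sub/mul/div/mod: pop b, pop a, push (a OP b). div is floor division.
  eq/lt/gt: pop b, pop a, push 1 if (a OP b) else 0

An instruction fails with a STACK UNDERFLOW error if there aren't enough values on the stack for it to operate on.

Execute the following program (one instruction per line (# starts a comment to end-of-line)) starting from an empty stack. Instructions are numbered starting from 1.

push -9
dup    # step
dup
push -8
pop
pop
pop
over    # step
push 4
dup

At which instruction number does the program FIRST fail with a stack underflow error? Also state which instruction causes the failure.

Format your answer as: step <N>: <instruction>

Answer: step 8: over

Derivation:
Step 1 ('push -9'): stack = [-9], depth = 1
Step 2 ('dup'): stack = [-9, -9], depth = 2
Step 3 ('dup'): stack = [-9, -9, -9], depth = 3
Step 4 ('push -8'): stack = [-9, -9, -9, -8], depth = 4
Step 5 ('pop'): stack = [-9, -9, -9], depth = 3
Step 6 ('pop'): stack = [-9, -9], depth = 2
Step 7 ('pop'): stack = [-9], depth = 1
Step 8 ('over'): needs 2 value(s) but depth is 1 — STACK UNDERFLOW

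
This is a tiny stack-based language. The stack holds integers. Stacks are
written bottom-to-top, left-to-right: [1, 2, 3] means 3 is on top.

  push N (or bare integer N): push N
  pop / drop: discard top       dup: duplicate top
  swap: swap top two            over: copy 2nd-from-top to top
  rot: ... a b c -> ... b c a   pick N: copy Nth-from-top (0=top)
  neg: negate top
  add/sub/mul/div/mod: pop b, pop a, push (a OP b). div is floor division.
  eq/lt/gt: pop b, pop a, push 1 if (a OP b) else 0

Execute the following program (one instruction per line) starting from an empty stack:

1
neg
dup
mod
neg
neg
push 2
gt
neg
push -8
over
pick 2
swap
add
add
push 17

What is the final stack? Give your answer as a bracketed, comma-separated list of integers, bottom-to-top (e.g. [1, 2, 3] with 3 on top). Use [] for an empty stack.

Answer: [0, -8, 17]

Derivation:
After 'push 1': [1]
After 'neg': [-1]
After 'dup': [-1, -1]
After 'mod': [0]
After 'neg': [0]
After 'neg': [0]
After 'push 2': [0, 2]
After 'gt': [0]
After 'neg': [0]
After 'push -8': [0, -8]
After 'over': [0, -8, 0]
After 'pick 2': [0, -8, 0, 0]
After 'swap': [0, -8, 0, 0]
After 'add': [0, -8, 0]
After 'add': [0, -8]
After 'push 17': [0, -8, 17]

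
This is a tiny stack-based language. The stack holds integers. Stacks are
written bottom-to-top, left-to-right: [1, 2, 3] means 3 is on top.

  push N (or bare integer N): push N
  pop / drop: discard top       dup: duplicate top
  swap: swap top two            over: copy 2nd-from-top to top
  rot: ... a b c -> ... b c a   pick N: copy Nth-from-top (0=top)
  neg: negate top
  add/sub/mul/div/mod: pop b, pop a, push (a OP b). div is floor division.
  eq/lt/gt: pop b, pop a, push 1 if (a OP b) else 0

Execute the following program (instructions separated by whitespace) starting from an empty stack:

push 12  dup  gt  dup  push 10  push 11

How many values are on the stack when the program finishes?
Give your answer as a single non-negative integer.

Answer: 4

Derivation:
After 'push 12': stack = [12] (depth 1)
After 'dup': stack = [12, 12] (depth 2)
After 'gt': stack = [0] (depth 1)
After 'dup': stack = [0, 0] (depth 2)
After 'push 10': stack = [0, 0, 10] (depth 3)
After 'push 11': stack = [0, 0, 10, 11] (depth 4)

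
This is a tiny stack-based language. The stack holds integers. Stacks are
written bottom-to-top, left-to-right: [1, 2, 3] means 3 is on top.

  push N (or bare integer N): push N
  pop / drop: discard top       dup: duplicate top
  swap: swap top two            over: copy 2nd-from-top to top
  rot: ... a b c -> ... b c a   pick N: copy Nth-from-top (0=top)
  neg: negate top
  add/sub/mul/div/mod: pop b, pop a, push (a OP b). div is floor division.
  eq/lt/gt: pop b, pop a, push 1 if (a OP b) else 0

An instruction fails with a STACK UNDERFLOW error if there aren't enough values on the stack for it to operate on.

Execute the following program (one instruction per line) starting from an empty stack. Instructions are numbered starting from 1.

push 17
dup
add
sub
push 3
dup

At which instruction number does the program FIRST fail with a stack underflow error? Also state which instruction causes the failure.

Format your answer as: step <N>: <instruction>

Step 1 ('push 17'): stack = [17], depth = 1
Step 2 ('dup'): stack = [17, 17], depth = 2
Step 3 ('add'): stack = [34], depth = 1
Step 4 ('sub'): needs 2 value(s) but depth is 1 — STACK UNDERFLOW

Answer: step 4: sub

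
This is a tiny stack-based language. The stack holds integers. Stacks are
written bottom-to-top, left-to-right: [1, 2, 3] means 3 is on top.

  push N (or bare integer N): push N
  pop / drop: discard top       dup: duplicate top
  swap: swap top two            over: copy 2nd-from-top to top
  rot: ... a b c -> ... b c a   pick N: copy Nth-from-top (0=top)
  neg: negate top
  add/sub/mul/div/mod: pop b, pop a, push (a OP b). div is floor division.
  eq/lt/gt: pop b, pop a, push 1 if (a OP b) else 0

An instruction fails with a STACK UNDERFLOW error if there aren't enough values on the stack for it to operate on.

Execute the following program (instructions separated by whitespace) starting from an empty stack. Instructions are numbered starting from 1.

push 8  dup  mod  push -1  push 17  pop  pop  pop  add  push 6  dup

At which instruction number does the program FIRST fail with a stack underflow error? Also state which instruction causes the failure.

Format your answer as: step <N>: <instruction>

Step 1 ('push 8'): stack = [8], depth = 1
Step 2 ('dup'): stack = [8, 8], depth = 2
Step 3 ('mod'): stack = [0], depth = 1
Step 4 ('push -1'): stack = [0, -1], depth = 2
Step 5 ('push 17'): stack = [0, -1, 17], depth = 3
Step 6 ('pop'): stack = [0, -1], depth = 2
Step 7 ('pop'): stack = [0], depth = 1
Step 8 ('pop'): stack = [], depth = 0
Step 9 ('add'): needs 2 value(s) but depth is 0 — STACK UNDERFLOW

Answer: step 9: add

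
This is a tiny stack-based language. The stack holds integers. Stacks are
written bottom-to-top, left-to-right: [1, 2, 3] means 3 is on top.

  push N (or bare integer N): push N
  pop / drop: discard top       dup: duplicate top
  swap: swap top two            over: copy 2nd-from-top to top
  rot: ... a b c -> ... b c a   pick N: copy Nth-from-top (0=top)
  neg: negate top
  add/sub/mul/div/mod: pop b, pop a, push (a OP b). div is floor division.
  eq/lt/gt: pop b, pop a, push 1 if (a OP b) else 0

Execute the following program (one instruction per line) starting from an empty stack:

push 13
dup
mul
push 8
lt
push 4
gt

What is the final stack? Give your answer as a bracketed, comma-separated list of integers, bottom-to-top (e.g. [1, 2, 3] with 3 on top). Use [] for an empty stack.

Answer: [0]

Derivation:
After 'push 13': [13]
After 'dup': [13, 13]
After 'mul': [169]
After 'push 8': [169, 8]
After 'lt': [0]
After 'push 4': [0, 4]
After 'gt': [0]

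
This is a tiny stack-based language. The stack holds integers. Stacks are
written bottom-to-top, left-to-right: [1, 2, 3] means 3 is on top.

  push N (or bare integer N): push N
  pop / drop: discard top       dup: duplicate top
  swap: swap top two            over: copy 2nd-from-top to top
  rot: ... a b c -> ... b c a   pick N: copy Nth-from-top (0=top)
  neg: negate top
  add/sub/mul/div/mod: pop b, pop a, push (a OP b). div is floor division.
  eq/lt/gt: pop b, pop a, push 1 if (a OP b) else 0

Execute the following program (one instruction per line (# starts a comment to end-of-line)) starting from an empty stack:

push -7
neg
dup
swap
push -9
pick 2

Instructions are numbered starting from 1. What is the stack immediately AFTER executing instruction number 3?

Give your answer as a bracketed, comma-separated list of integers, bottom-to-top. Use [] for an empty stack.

Answer: [7, 7]

Derivation:
Step 1 ('push -7'): [-7]
Step 2 ('neg'): [7]
Step 3 ('dup'): [7, 7]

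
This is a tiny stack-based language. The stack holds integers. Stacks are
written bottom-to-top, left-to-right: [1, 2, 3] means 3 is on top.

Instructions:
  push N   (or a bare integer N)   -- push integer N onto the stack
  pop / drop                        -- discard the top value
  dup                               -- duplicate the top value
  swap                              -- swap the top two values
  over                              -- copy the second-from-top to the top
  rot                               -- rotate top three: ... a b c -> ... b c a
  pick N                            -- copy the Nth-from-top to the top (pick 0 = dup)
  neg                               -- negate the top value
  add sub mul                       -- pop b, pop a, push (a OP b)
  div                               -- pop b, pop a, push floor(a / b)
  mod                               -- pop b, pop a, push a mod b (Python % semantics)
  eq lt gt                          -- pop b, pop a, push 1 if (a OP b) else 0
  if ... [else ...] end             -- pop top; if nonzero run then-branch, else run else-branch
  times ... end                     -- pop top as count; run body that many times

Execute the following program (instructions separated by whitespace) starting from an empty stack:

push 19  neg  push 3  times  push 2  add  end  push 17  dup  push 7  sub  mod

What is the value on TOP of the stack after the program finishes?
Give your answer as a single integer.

Answer: 7

Derivation:
After 'push 19': [19]
After 'neg': [-19]
After 'push 3': [-19, 3]
After 'times': [-19]
After 'push 2': [-19, 2]
After 'add': [-17]
After 'push 2': [-17, 2]
After 'add': [-15]
After 'push 2': [-15, 2]
After 'add': [-13]
After 'push 17': [-13, 17]
After 'dup': [-13, 17, 17]
After 'push 7': [-13, 17, 17, 7]
After 'sub': [-13, 17, 10]
After 'mod': [-13, 7]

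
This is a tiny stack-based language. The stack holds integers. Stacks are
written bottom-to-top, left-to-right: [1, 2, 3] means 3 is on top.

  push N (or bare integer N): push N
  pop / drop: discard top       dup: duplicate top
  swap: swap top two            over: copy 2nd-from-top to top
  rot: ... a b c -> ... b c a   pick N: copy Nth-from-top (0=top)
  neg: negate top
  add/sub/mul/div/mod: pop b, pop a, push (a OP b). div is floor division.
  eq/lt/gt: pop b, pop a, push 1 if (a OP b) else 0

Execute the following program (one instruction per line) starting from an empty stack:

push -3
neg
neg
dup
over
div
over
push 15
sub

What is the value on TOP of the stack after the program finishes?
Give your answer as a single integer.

Answer: -18

Derivation:
After 'push -3': [-3]
After 'neg': [3]
After 'neg': [-3]
After 'dup': [-3, -3]
After 'over': [-3, -3, -3]
After 'div': [-3, 1]
After 'over': [-3, 1, -3]
After 'push 15': [-3, 1, -3, 15]
After 'sub': [-3, 1, -18]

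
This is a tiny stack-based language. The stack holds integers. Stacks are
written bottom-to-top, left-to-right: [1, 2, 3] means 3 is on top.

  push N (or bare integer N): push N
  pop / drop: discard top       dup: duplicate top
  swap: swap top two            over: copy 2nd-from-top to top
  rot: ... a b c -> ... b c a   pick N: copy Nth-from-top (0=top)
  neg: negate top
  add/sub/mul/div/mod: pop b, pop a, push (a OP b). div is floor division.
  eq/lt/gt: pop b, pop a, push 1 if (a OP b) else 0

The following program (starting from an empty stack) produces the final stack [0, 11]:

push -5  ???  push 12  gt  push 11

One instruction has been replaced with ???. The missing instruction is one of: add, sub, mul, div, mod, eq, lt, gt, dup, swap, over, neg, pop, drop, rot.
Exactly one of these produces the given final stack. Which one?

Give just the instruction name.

Stack before ???: [-5]
Stack after ???:  [5]
The instruction that transforms [-5] -> [5] is: neg

Answer: neg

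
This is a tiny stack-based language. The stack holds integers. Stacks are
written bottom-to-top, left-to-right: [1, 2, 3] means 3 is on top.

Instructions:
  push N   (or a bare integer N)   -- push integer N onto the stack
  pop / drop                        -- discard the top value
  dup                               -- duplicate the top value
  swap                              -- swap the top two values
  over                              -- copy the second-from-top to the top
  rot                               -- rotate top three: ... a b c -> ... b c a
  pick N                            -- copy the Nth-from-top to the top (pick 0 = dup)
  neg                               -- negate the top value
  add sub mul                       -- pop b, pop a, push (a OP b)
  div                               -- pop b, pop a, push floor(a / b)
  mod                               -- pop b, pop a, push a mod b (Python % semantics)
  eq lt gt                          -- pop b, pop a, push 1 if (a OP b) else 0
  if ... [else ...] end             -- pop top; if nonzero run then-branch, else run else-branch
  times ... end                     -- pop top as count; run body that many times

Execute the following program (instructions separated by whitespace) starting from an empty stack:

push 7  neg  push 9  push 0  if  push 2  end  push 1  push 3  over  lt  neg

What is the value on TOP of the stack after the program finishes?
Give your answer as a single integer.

After 'push 7': [7]
After 'neg': [-7]
After 'push 9': [-7, 9]
After 'push 0': [-7, 9, 0]
After 'if': [-7, 9]
After 'push 1': [-7, 9, 1]
After 'push 3': [-7, 9, 1, 3]
After 'over': [-7, 9, 1, 3, 1]
After 'lt': [-7, 9, 1, 0]
After 'neg': [-7, 9, 1, 0]

Answer: 0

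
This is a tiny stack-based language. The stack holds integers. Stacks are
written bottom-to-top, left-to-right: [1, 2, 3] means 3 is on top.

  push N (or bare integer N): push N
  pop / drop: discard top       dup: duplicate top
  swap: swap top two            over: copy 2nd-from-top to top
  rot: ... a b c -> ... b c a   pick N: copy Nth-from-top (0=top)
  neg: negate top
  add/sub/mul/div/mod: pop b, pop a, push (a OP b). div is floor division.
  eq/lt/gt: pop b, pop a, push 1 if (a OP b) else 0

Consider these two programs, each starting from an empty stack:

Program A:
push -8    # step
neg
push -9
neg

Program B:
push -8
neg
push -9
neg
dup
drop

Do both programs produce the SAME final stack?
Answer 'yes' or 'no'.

Program A trace:
  After 'push -8': [-8]
  After 'neg': [8]
  After 'push -9': [8, -9]
  After 'neg': [8, 9]
Program A final stack: [8, 9]

Program B trace:
  After 'push -8': [-8]
  After 'neg': [8]
  After 'push -9': [8, -9]
  After 'neg': [8, 9]
  After 'dup': [8, 9, 9]
  After 'drop': [8, 9]
Program B final stack: [8, 9]
Same: yes

Answer: yes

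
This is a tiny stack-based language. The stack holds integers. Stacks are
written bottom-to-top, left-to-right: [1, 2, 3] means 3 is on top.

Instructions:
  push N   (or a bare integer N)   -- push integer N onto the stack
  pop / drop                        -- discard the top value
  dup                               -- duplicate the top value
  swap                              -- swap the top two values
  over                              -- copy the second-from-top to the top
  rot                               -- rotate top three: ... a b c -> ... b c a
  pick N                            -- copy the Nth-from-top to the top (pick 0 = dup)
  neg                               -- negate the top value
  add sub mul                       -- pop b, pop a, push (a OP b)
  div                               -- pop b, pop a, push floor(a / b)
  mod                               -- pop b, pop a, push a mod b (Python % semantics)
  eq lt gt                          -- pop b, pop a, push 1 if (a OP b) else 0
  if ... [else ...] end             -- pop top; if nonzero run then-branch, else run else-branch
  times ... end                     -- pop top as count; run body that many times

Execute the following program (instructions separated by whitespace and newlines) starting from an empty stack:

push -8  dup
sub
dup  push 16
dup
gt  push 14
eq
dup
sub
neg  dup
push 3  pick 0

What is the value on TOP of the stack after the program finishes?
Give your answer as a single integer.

After 'push -8': [-8]
After 'dup': [-8, -8]
After 'sub': [0]
After 'dup': [0, 0]
After 'push 16': [0, 0, 16]
After 'dup': [0, 0, 16, 16]
After 'gt': [0, 0, 0]
After 'push 14': [0, 0, 0, 14]
After 'eq': [0, 0, 0]
After 'dup': [0, 0, 0, 0]
After 'sub': [0, 0, 0]
After 'neg': [0, 0, 0]
After 'dup': [0, 0, 0, 0]
After 'push 3': [0, 0, 0, 0, 3]
After 'pick 0': [0, 0, 0, 0, 3, 3]

Answer: 3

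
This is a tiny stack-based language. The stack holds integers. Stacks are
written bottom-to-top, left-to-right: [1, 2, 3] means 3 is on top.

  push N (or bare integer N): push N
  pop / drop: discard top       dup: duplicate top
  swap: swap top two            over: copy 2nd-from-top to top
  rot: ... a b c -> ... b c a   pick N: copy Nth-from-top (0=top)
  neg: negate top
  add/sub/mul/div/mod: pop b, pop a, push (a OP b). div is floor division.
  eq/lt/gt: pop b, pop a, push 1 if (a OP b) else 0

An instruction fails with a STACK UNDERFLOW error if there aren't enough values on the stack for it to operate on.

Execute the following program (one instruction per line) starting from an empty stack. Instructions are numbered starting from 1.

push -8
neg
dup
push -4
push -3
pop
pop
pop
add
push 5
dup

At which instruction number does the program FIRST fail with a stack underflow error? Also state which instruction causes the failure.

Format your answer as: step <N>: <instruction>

Step 1 ('push -8'): stack = [-8], depth = 1
Step 2 ('neg'): stack = [8], depth = 1
Step 3 ('dup'): stack = [8, 8], depth = 2
Step 4 ('push -4'): stack = [8, 8, -4], depth = 3
Step 5 ('push -3'): stack = [8, 8, -4, -3], depth = 4
Step 6 ('pop'): stack = [8, 8, -4], depth = 3
Step 7 ('pop'): stack = [8, 8], depth = 2
Step 8 ('pop'): stack = [8], depth = 1
Step 9 ('add'): needs 2 value(s) but depth is 1 — STACK UNDERFLOW

Answer: step 9: add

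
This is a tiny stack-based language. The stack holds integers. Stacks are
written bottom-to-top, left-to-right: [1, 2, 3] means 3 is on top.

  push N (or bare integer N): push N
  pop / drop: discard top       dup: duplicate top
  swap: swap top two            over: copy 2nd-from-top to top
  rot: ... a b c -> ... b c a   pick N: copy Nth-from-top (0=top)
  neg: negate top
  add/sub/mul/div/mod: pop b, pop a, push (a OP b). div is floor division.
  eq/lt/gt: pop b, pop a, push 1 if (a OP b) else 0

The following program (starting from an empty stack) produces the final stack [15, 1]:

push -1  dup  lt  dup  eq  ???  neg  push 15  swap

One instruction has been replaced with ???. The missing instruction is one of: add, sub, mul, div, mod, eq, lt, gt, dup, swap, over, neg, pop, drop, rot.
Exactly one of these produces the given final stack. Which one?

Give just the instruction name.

Answer: neg

Derivation:
Stack before ???: [1]
Stack after ???:  [-1]
The instruction that transforms [1] -> [-1] is: neg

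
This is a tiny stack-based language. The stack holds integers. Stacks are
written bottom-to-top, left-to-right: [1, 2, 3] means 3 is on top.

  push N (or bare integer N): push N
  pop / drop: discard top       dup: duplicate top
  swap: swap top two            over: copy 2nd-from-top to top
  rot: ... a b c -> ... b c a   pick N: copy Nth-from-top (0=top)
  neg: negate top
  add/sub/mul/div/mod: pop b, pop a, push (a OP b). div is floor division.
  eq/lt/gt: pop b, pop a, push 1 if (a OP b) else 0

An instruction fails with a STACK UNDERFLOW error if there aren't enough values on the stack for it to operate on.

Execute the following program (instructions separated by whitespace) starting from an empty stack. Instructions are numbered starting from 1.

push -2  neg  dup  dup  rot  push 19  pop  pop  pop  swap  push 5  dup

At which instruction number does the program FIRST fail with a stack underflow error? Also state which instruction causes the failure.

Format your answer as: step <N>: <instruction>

Step 1 ('push -2'): stack = [-2], depth = 1
Step 2 ('neg'): stack = [2], depth = 1
Step 3 ('dup'): stack = [2, 2], depth = 2
Step 4 ('dup'): stack = [2, 2, 2], depth = 3
Step 5 ('rot'): stack = [2, 2, 2], depth = 3
Step 6 ('push 19'): stack = [2, 2, 2, 19], depth = 4
Step 7 ('pop'): stack = [2, 2, 2], depth = 3
Step 8 ('pop'): stack = [2, 2], depth = 2
Step 9 ('pop'): stack = [2], depth = 1
Step 10 ('swap'): needs 2 value(s) but depth is 1 — STACK UNDERFLOW

Answer: step 10: swap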